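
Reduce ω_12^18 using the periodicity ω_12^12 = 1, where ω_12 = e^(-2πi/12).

Since ω_12^12 = 1, powers reduce modulo 12.
18 mod 12 = 6
So ω_12^18 = ω_12^6 = e^(-2πi·6/12)

ω_12^18 = ω_12^6 = -1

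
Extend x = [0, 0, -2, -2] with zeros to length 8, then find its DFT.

Original 4-point DFT: [-4, 2-2i, 0, 2+2i]
Zero-padded 8-point DFT provides frequency interpolation.

DFT_8([x, 0, ...]) = [-4, 1.4142+3.4142i, 2-2i, -1.4142-0.5858i, 0, -1.4142+0.5858i, 2+2i, 1.4142-3.4142i]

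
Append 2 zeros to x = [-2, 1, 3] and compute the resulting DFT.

Original 3-point DFT: [2, -4.0000+1.7321i, -4.0000-1.7321i]
Zero-padded 5-point DFT provides frequency interpolation.

DFT_5([x, 0, ...]) = [2, -4.1180-2.7144i, -1.8820+2.2654i, -1.8820-2.2654i, -4.1180+2.7144i]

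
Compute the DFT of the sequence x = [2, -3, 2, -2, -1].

X[k] = Σ(n=0 to 4) x[n] · ω_5^(nk)
where ω_5 = e^(-2πi/5)

Computing each X[k]:
X[0] = -2
X[1] = 0.7639-0.4490i
X[2] = 5.2361+4.9798i
X[3] = 5.2361-4.9798i
X[4] = 0.7639+0.4490i

X = [-2, 0.7639-0.4490i, 5.2361+4.9798i, 5.2361-4.9798i, 0.7639+0.4490i]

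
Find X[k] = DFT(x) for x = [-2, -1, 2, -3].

X[k] = Σ(n=0 to 3) x[n] · ω_4^(nk)
where ω_4 = e^(-2πi/4)

Computing each X[k]:
X[0] = -4
X[1] = -4-2i
X[2] = 4
X[3] = -4+2i

X = [-4, -4-2i, 4, -4+2i]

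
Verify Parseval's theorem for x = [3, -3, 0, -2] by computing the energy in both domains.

Time domain:
Σ|x[n]|² = |3|² + |-3|² + |0|² + |-2|² = 22.0000

Frequency domain:
(1/4)Σ|X[k]|² = (1/4)(|-2|² + |3+1i|² + |8|² + |3-1i|²) = (1/4)·88.0000 = 22.0000

Both sides agree, confirming Parseval's theorem.

Σ|x[n]|² = (1/N)Σ|X[k]|² = 22.0000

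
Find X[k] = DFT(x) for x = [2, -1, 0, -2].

X[k] = Σ(n=0 to 3) x[n] · ω_4^(nk)
where ω_4 = e^(-2πi/4)

Computing each X[k]:
X[0] = -1
X[1] = 2-1i
X[2] = 5
X[3] = 2+1i

X = [-1, 2-1i, 5, 2+1i]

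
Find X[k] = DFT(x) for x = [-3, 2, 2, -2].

X[k] = Σ(n=0 to 3) x[n] · ω_4^(nk)
where ω_4 = e^(-2πi/4)

Computing each X[k]:
X[0] = -1
X[1] = -5-4i
X[2] = -1
X[3] = -5+4i

X = [-1, -5-4i, -1, -5+4i]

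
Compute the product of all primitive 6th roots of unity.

The primitive 6th roots of unity are ω_6^k for k coprime to 6: k ∈ {1, 5}
Their product equals the constant term of the cyclotomic polynomial Φ_6(x) up to sign.
For n ≥ 3, the product of all primitive nth roots of unity is 1. (For n=1 it is 1; for n=2 it is -1.)

1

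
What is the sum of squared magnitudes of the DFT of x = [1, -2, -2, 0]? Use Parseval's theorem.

Parseval: Σ|x[n]|² = (1/N)Σ|X[k]|², so Σ|X[k]|² = N·Σ|x[n]|² = 4·9.0000

Σ|X[k]|² = N·Σ|x[n]|² = 4·9.0000 = 36.0000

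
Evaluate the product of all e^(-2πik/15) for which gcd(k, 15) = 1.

The primitive 15th roots of unity are ω_15^k for k coprime to 15: k ∈ {1, 2, 4, 7, 8, 11, 13, 14}
Their product equals the constant term of the cyclotomic polynomial Φ_15(x) up to sign.
For n ≥ 3, the product of all primitive nth roots of unity is 1. (For n=1 it is 1; for n=2 it is -1.)

1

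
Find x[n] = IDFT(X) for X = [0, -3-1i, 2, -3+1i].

x[n] = (1/4) Σ(k=0 to 3) X[k] · e^(2πikn/4)

Computing each x[n]:
x[0] = -1
x[1] = 0
x[2] = 2
x[3] = -1

x = [-1, 0, 2, -1]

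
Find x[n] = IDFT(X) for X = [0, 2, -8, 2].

x[n] = (1/4) Σ(k=0 to 3) X[k] · e^(2πikn/4)

Computing each x[n]:
x[0] = -1
x[1] = 2
x[2] = -3
x[3] = 2

x = [-1, 2, -3, 2]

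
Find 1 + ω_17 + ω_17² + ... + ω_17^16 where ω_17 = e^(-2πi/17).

Sum of all nth roots of unity equals 0 for n > 1 (geometric series with r ≠ 1).

0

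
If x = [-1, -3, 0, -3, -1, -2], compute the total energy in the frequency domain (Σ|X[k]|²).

Parseval: Σ|x[n]|² = (1/N)Σ|X[k]|², so Σ|X[k]|² = N·Σ|x[n]|² = 6·24.0000

Σ|X[k]|² = N·Σ|x[n]|² = 6·24.0000 = 144.0000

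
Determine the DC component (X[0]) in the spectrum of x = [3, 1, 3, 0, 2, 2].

X[0] = Σ(n=0 to 5) x[n] · ω_6^0 = Σ x[n]
= (3) + (1) + (3) + (0) + (2) + (2)

X[0] = 11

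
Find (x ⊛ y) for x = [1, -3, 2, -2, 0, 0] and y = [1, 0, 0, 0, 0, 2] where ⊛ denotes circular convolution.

(x ⊛ y)[n] = Σ(m=0 to 5) x[m] · y[(n-m) mod 6]

Computing each output sample:
(x ⊛ y)[0] = -5
(x ⊛ y)[1] = 1
(x ⊛ y)[2] = -2
(x ⊛ y)[3] = -2
(x ⊛ y)[4] = 0
(x ⊛ y)[5] = 2

x ⊛ y = [-5, 1, -2, -2, 0, 2]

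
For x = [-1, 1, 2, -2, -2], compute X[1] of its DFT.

X[1] = Σ(n=0 to 4) x[n] · ω_5^(1n) where ω_5 = e^(-2πi/5)
= (-1)·ω_5^0 + (1)·ω_5^1 + (2)·ω_5^2 + (-2)·ω_5^3 + (-2)·ω_5^4

X[1] = -1.3090-5.2043i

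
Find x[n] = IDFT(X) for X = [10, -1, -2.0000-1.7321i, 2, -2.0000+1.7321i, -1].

x[n] = (1/6) Σ(k=0 to 5) X[k] · e^(2πikn/6)

Computing each x[n]:
x[0] = 1
x[1] = 2
x[2] = 2
x[3] = 1
x[4] = 3
x[5] = 1

x = [1, 2, 2, 1, 3, 1]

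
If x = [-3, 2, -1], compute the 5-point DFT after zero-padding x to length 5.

Original 3-point DFT: [-2, -3.5000-2.5981i, -3.5000+2.5981i]
Zero-padded 5-point DFT provides frequency interpolation.

DFT_5([x, 0, ...]) = [-2, -1.5729-1.3143i, -4.9271-2.1266i, -4.9271+2.1266i, -1.5729+1.3143i]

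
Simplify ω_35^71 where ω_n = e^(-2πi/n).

Since ω_35^35 = 1, powers reduce modulo 35.
71 mod 35 = 1
So ω_35^71 = ω_35^1 = e^(-2πi·1/35)

ω_35^71 = ω_35^1 = 0.9839-0.1786i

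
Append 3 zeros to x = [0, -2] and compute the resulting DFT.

Original 2-point DFT: [-2, 2]
Zero-padded 5-point DFT provides frequency interpolation.

DFT_5([x, 0, ...]) = [-2, -0.6180+1.9021i, 1.6180+1.1756i, 1.6180-1.1756i, -0.6180-1.9021i]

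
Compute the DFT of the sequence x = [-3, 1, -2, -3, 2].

X[k] = Σ(n=0 to 4) x[n] · ω_5^(nk)
where ω_5 = e^(-2πi/5)

Computing each X[k]:
X[0] = -5
X[1] = 1.9721+0.3633i
X[2] = -6.9721+1.5388i
X[3] = -6.9721-1.5388i
X[4] = 1.9721-0.3633i

X = [-5, 1.9721+0.3633i, -6.9721+1.5388i, -6.9721-1.5388i, 1.9721-0.3633i]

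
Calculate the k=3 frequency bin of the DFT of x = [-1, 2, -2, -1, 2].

X[3] = Σ(n=0 to 4) x[n] · ω_5^(3n) where ω_5 = e^(-2πi/5)
= (-1)·ω_5^0 + (2)·ω_5^3 + (-2)·ω_5^6 + (-1)·ω_5^9 + (2)·ω_5^12

X[3] = -5.1631+0.9511i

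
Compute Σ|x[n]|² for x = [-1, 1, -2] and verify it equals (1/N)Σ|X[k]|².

Time domain:
Σ|x[n]|² = |-1|² + |1|² + |-2|² = 6.0000

Frequency domain:
(1/3)Σ|X[k]|² = (1/3)(|-2|² + |-0.5000-2.5981i|² + |-0.5000+2.5981i|²) = (1/3)·18.0000 = 6.0000

Both sides agree, confirming Parseval's theorem.

Σ|x[n]|² = (1/N)Σ|X[k]|² = 6.0000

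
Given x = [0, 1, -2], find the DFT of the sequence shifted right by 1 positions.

Time shift by 1: X_shifted[k] = ω_3^(1k) · X[k]
Shifted x = [-2, 0, 1]

DFT(x[n-1]) = [-1, -2.5000+0.8660i, -2.5000-0.8660i]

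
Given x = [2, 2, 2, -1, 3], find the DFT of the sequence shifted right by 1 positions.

Time shift by 1: X_shifted[k] = ω_5^(1k) · X[k]
Shifted x = [3, 2, 2, 2, -1]

DFT(x[n-1]) = [8, 0.0729-2.8532i, 3.4271-1.7634i, 3.4271+1.7634i, 0.0729+2.8532i]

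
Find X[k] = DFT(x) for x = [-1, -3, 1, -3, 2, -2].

X[k] = Σ(n=0 to 5) x[n] · ω_6^(nk)
where ω_6 = e^(-2πi/6)

Computing each X[k]:
X[0] = -6
X[1] = -2.0000+1.7321i
X[2] = -3
X[3] = 10
X[4] = -3
X[5] = -2.0000-1.7321i

X = [-6, -2.0000+1.7321i, -3, 10, -3, -2.0000-1.7321i]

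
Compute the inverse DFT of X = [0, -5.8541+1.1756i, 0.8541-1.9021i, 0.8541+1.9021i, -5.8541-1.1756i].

x[n] = (1/5) Σ(k=0 to 4) X[k] · e^(2πikn/5)

Computing each x[n]:
x[0] = -2
x[1] = -1
x[2] = 1
x[3] = 3
x[4] = -1

x = [-2, -1, 1, 3, -1]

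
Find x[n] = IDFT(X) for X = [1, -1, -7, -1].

x[n] = (1/4) Σ(k=0 to 3) X[k] · e^(2πikn/4)

Computing each x[n]:
x[0] = -2
x[1] = 2
x[2] = -1
x[3] = 2

x = [-2, 2, -1, 2]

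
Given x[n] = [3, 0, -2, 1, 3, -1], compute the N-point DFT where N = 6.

X[k] = Σ(n=0 to 5) x[n] · ω_6^(nk)
where ω_6 = e^(-2πi/6)

Computing each X[k]:
X[0] = 4
X[1] = 1.0000+3.4641i
X[2] = 4.0000-5.1962i
X[3] = 4
X[4] = 4.0000+5.1962i
X[5] = 1.0000-3.4641i

X = [4, 1.0000+3.4641i, 4.0000-5.1962i, 4, 4.0000+5.1962i, 1.0000-3.4641i]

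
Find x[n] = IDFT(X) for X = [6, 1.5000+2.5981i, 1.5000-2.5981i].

x[n] = (1/3) Σ(k=0 to 2) X[k] · e^(2πikn/3)

Computing each x[n]:
x[0] = 3
x[1] = 0
x[2] = 3

x = [3, 0, 3]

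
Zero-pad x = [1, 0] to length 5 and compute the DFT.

Original 2-point DFT: [1, 1]
Zero-padded 5-point DFT provides frequency interpolation.

DFT_5([x, 0, ...]) = [1, 1, 1, 1, 1]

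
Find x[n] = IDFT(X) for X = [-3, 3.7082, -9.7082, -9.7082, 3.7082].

x[n] = (1/5) Σ(k=0 to 4) X[k] · e^(2πikn/5)

Computing each x[n]:
x[0] = -3
x[1] = 3
x[2] = -3
x[3] = -3
x[4] = 3

x = [-3, 3, -3, -3, 3]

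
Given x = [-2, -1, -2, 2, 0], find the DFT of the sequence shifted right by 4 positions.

Time shift by 4: X_shifted[k] = ω_5^(4k) · X[k]
Shifted x = [-1, -2, 2, 0, -2]

DFT(x[n-4]) = [-3, -3.8541-1.1756i, 2.8541+1.9021i, 2.8541-1.9021i, -3.8541+1.1756i]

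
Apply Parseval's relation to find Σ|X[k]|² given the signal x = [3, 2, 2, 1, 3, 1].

Parseval: Σ|x[n]|² = (1/N)Σ|X[k]|², so Σ|X[k]|² = N·Σ|x[n]|² = 6·28.0000

Σ|X[k]|² = N·Σ|x[n]|² = 6·28.0000 = 168.0000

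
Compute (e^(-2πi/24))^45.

Since ω_24^24 = 1, powers reduce modulo 24.
45 mod 24 = 21
So ω_24^45 = ω_24^21 = e^(-2πi·21/24)

ω_24^45 = ω_24^21 = 0.7071+0.7071i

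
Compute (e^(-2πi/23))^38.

Since ω_23^23 = 1, powers reduce modulo 23.
38 mod 23 = 15
So ω_23^38 = ω_23^15 = e^(-2πi·15/23)

ω_23^38 = ω_23^15 = -0.5767+0.8170i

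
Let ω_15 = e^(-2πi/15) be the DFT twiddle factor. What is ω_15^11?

ω_15^11 = e^(-2πi·11/15)
= cos(-2π·11/15) + i·sin(-2π·11/15)
= cos(-22π/15) + i·sin(-22π/15)

ω_15^11 = cos(-22π/15) + i·sin(-22π/15) = -0.1045+0.9945i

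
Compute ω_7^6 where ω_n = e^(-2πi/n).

ω_7^6 = e^(-2πi·6/7)
= cos(-2π·6/7) + i·sin(-2π·6/7)
= cos(-12π/7) + i·sin(-12π/7)

ω_7^6 = cos(-12π/7) + i·sin(-12π/7) = 0.6235+0.7818i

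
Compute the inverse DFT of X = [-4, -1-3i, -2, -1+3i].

x[n] = (1/4) Σ(k=0 to 3) X[k] · e^(2πikn/4)

Computing each x[n]:
x[0] = -2
x[1] = 1
x[2] = -1
x[3] = -2

x = [-2, 1, -1, -2]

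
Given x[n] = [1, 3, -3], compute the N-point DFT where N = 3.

X[k] = Σ(n=0 to 2) x[n] · ω_3^(nk)
where ω_3 = e^(-2πi/3)

Computing each X[k]:
X[0] = 1
X[1] = 1.0000-5.1962i
X[2] = 1.0000+5.1962i

X = [1, 1.0000-5.1962i, 1.0000+5.1962i]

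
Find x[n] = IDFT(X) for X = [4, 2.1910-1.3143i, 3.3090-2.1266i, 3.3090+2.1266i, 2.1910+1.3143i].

x[n] = (1/5) Σ(k=0 to 4) X[k] · e^(2πikn/5)

Computing each x[n]:
x[0] = 3
x[1] = 1
x[2] = 0
x[3] = 1
x[4] = -1

x = [3, 1, 0, 1, -1]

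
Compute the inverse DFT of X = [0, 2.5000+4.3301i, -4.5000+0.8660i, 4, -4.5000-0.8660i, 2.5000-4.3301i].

x[n] = (1/6) Σ(k=0 to 5) X[k] · e^(2πikn/6)

Computing each x[n]:
x[0] = 0
x[1] = -1
x[2] = 0
x[3] = -3
x[4] = 2
x[5] = 2

x = [0, -1, 0, -3, 2, 2]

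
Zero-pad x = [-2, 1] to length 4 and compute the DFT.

Original 2-point DFT: [-1, -3]
Zero-padded 4-point DFT provides frequency interpolation.

DFT_4([x, 0, ...]) = [-1, -2-1i, -3, -2+1i]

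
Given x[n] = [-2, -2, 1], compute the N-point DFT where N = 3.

X[k] = Σ(n=0 to 2) x[n] · ω_3^(nk)
where ω_3 = e^(-2πi/3)

Computing each X[k]:
X[0] = -3
X[1] = -1.5000+2.5981i
X[2] = -1.5000-2.5981i

X = [-3, -1.5000+2.5981i, -1.5000-2.5981i]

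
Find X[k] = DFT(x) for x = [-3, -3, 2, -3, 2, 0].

X[k] = Σ(n=0 to 5) x[n] · ω_6^(nk)
where ω_6 = e^(-2πi/6)

Computing each X[k]:
X[0] = -5
X[1] = -3.5000+2.5981i
X[2] = -6.5000+2.5981i
X[3] = 7
X[4] = -6.5000-2.5981i
X[5] = -3.5000-2.5981i

X = [-5, -3.5000+2.5981i, -6.5000+2.5981i, 7, -6.5000-2.5981i, -3.5000-2.5981i]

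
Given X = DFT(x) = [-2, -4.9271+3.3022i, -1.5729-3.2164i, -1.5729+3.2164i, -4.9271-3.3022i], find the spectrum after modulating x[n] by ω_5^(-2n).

Modulation property: DFT(ω_5^(-2n)·x[n]) = X[(k-2) mod 5], so circularly shift X by 2 positions.

X[k-2] = [-1.5729+3.2164i, -4.9271-3.3022i, -2, -4.9271+3.3022i, -1.5729-3.2164i]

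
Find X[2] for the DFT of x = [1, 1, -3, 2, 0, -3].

X[2] = Σ(n=0 to 5) x[n] · ω_6^(2n) where ω_6 = e^(-2πi/6)
= (1)·ω_6^0 + (1)·ω_6^2 + (-3)·ω_6^4 + (2)·ω_6^6 + (0)·ω_6^8 + (-3)·ω_6^10

X[2] = 5.5000-6.0622i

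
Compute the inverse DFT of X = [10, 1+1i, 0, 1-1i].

x[n] = (1/4) Σ(k=0 to 3) X[k] · e^(2πikn/4)

Computing each x[n]:
x[0] = 3
x[1] = 2
x[2] = 2
x[3] = 3

x = [3, 2, 2, 3]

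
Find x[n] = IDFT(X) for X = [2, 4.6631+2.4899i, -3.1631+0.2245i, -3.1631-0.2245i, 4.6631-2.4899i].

x[n] = (1/5) Σ(k=0 to 4) X[k] · e^(2πikn/5)

Computing each x[n]:
x[0] = 1
x[1] = 1
x[2] = -2
x[3] = -1
x[4] = 3

x = [1, 1, -2, -1, 3]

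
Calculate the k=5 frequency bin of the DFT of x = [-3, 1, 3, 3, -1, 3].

X[5] = Σ(n=0 to 5) x[n] · ω_6^(5n) where ω_6 = e^(-2πi/6)
= (-3)·ω_6^0 + (1)·ω_6^5 + (3)·ω_6^10 + (3)·ω_6^15 + (-1)·ω_6^20 + (3)·ω_6^25

X[5] = -5.0000+1.7321i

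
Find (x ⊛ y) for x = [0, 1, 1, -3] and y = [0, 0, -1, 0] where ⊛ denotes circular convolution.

(x ⊛ y)[n] = Σ(m=0 to 3) x[m] · y[(n-m) mod 4]

Computing each output sample:
(x ⊛ y)[0] = -1
(x ⊛ y)[1] = 3
(x ⊛ y)[2] = 0
(x ⊛ y)[3] = -1

x ⊛ y = [-1, 3, 0, -1]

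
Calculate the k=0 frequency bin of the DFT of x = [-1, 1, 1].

X[0] = Σ(n=0 to 2) x[n] · ω_3^0 = Σ x[n]
= (-1) + (1) + (1)

X[0] = 1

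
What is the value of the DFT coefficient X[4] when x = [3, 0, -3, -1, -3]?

X[4] = Σ(n=0 to 4) x[n] · ω_5^(4n) where ω_5 = e^(-2πi/5)
= (3)·ω_5^0 + (0)·ω_5^4 + (-3)·ω_5^8 + (-1)·ω_5^12 + (-3)·ω_5^16

X[4] = 5.3090+1.6776i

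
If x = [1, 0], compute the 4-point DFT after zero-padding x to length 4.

Original 2-point DFT: [1, 1]
Zero-padded 4-point DFT provides frequency interpolation.

DFT_4([x, 0, ...]) = [1, 1, 1, 1]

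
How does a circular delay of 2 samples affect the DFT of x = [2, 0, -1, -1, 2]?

Time shift by 2: X_shifted[k] = ω_5^(2k) · X[k]
Shifted x = [-1, 2, 2, 0, -1]

DFT(x[n-2]) = [2, -2.3090-4.0287i, -1.1910+0.1388i, -1.1910-0.1388i, -2.3090+4.0287i]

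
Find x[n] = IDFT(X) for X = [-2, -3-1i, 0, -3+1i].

x[n] = (1/4) Σ(k=0 to 3) X[k] · e^(2πikn/4)

Computing each x[n]:
x[0] = -2
x[1] = 0
x[2] = 1
x[3] = -1

x = [-2, 0, 1, -1]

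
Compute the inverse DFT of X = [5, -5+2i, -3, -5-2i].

x[n] = (1/4) Σ(k=0 to 3) X[k] · e^(2πikn/4)

Computing each x[n]:
x[0] = -2
x[1] = 1
x[2] = 3
x[3] = 3

x = [-2, 1, 3, 3]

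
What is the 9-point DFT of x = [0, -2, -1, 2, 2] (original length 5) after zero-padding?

Original 5-point DFT: [1, -0.8090+5.5676i, 0.3090-0.5020i, 0.3090+0.5020i, -0.8090-5.5676i]
Zero-padded 9-point DFT provides frequency interpolation.

DFT_9([x, 0, ...]) = [1, -4.5851-0.1457i, 1.1245+5.3293i, 2.5000-0.8660i, 0.4606+0.2788i, 0.4606-0.2788i, 2.5000+0.8660i, 1.1245-5.3293i, -4.5851+0.1457i]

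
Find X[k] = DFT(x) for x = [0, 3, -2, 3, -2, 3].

X[k] = Σ(n=0 to 5) x[n] · ω_6^(nk)
where ω_6 = e^(-2πi/6)

Computing each X[k]:
X[0] = 5
X[1] = 2
X[2] = 2
X[3] = -13
X[4] = 2
X[5] = 2

X = [5, 2, 2, -13, 2, 2]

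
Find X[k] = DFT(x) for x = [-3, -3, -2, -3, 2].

X[k] = Σ(n=0 to 4) x[n] · ω_5^(nk)
where ω_5 = e^(-2πi/5)

Computing each X[k]:
X[0] = -9
X[1] = 0.7361+4.1675i
X[2] = -3.7361+3.8900i
X[3] = -3.7361-3.8900i
X[4] = 0.7361-4.1675i

X = [-9, 0.7361+4.1675i, -3.7361+3.8900i, -3.7361-3.8900i, 0.7361-4.1675i]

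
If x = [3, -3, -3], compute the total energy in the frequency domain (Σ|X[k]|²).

Parseval: Σ|x[n]|² = (1/N)Σ|X[k]|², so Σ|X[k]|² = N·Σ|x[n]|² = 3·27.0000

Σ|X[k]|² = N·Σ|x[n]|² = 3·27.0000 = 81.0000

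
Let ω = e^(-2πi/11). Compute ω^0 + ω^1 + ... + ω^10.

Sum of all nth roots of unity equals 0 for n > 1 (geometric series with r ≠ 1).

0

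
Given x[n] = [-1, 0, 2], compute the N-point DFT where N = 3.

X[k] = Σ(n=0 to 2) x[n] · ω_3^(nk)
where ω_3 = e^(-2πi/3)

Computing each X[k]:
X[0] = 1
X[1] = -2.0000+1.7321i
X[2] = -2.0000-1.7321i

X = [1, -2.0000+1.7321i, -2.0000-1.7321i]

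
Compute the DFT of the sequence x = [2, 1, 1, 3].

X[k] = Σ(n=0 to 3) x[n] · ω_4^(nk)
where ω_4 = e^(-2πi/4)

Computing each X[k]:
X[0] = 7
X[1] = 1+2i
X[2] = -1
X[3] = 1-2i

X = [7, 1+2i, -1, 1-2i]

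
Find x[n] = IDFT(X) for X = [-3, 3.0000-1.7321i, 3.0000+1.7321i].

x[n] = (1/3) Σ(k=0 to 2) X[k] · e^(2πikn/3)

Computing each x[n]:
x[0] = 1
x[1] = -1
x[2] = -3

x = [1, -1, -3]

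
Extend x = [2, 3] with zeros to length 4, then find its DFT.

Original 2-point DFT: [5, -1]
Zero-padded 4-point DFT provides frequency interpolation.

DFT_4([x, 0, ...]) = [5, 2-3i, -1, 2+3i]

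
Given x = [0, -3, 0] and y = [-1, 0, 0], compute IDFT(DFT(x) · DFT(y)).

(x ⊛ y)[n] = Σ(m=0 to 2) x[m] · y[(n-m) mod 3]

Computing each output sample:
(x ⊛ y)[0] = 0
(x ⊛ y)[1] = 3
(x ⊛ y)[2] = 0

x ⊛ y = [0, 3, 0]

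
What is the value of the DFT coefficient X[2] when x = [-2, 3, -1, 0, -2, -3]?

X[2] = Σ(n=0 to 5) x[n] · ω_6^(2n) where ω_6 = e^(-2πi/6)
= (-2)·ω_6^0 + (3)·ω_6^2 + (-1)·ω_6^4 + (0)·ω_6^6 + (-2)·ω_6^8 + (-3)·ω_6^10

X[2] = -0.5000-4.3301i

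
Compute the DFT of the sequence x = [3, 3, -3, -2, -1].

X[k] = Σ(n=0 to 4) x[n] · ω_5^(nk)
where ω_5 = e^(-2πi/5)

Computing each X[k]:
X[0] = 0
X[1] = 7.6631-3.2164i
X[2] = -0.1631-3.3022i
X[3] = -0.1631+3.3022i
X[4] = 7.6631+3.2164i

X = [0, 7.6631-3.2164i, -0.1631-3.3022i, -0.1631+3.3022i, 7.6631+3.2164i]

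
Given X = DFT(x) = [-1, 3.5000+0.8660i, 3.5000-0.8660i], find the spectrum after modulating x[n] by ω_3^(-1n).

Modulation property: DFT(ω_3^(-1n)·x[n]) = X[(k-1) mod 3], so circularly shift X by 1 positions.

X[k-1] = [3.5000-0.8660i, -1, 3.5000+0.8660i]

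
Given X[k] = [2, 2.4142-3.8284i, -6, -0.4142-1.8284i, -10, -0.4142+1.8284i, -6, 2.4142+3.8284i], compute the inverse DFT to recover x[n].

x[n] = (1/8) Σ(k=0 to 7) X[k] · e^(2πikn/8)

Computing each x[n]:
x[0] = -2
x[1] = 3
x[2] = 1
x[3] = 2
x[4] = -3
x[5] = 0
x[6] = 0
x[7] = 1

x = [-2, 3, 1, 2, -3, 0, 0, 1]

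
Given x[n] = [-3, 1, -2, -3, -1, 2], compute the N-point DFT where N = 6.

X[k] = Σ(n=0 to 5) x[n] · ω_6^(nk)
where ω_6 = e^(-2πi/6)

Computing each X[k]:
X[0] = -6
X[1] = 3.0000+1.7321i
X[2] = -6
X[3] = -6
X[4] = -6
X[5] = 3.0000-1.7321i

X = [-6, 3.0000+1.7321i, -6, -6, -6, 3.0000-1.7321i]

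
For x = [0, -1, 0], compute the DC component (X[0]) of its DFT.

X[0] = Σ(n=0 to 2) x[n] · ω_3^0 = Σ x[n]
= (0) + (-1) + (0)

X[0] = -1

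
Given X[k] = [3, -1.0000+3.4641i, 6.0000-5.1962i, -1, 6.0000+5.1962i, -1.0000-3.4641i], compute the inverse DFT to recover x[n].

x[n] = (1/6) Σ(k=0 to 5) X[k] · e^(2πikn/6)

Computing each x[n]:
x[0] = 2
x[1] = 0
x[2] = -3
x[3] = 3
x[4] = 2
x[5] = -1

x = [2, 0, -3, 3, 2, -1]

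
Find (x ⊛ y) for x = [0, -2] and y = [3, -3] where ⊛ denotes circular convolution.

(x ⊛ y)[n] = Σ(m=0 to 1) x[m] · y[(n-m) mod 2]

Computing each output sample:
(x ⊛ y)[0] = 6
(x ⊛ y)[1] = -6

x ⊛ y = [6, -6]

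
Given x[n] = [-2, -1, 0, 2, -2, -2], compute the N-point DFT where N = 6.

X[k] = Σ(n=0 to 5) x[n] · ω_6^(nk)
where ω_6 = e^(-2πi/6)

Computing each X[k]:
X[0] = -5
X[1] = -4.5000-2.5981i
X[2] = 2.5000+0.8660i
X[3] = -3
X[4] = 2.5000-0.8660i
X[5] = -4.5000+2.5981i

X = [-5, -4.5000-2.5981i, 2.5000+0.8660i, -3, 2.5000-0.8660i, -4.5000+2.5981i]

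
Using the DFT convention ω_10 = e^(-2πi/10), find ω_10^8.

ω_10^8 = e^(-2πi·8/10)
= cos(-2π·8/10) + i·sin(-2π·8/10)
= cos(-16π/10) + i·sin(-16π/10)

ω_10^8 = cos(-16π/10) + i·sin(-16π/10) = 0.3090+0.9511i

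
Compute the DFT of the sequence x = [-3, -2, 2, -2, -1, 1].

X[k] = Σ(n=0 to 5) x[n] · ω_6^(nk)
where ω_6 = e^(-2πi/6)

Computing each X[k]:
X[0] = -5
X[1] = -2
X[2] = -5.0000+5.1962i
X[3] = 1
X[4] = -5.0000-5.1962i
X[5] = -2

X = [-5, -2, -5.0000+5.1962i, 1, -5.0000-5.1962i, -2]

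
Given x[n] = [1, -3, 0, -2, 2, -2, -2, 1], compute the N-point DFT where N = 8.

X[k] = Σ(n=0 to 7) x[n] · ω_8^(nk)
where ω_8 = e^(-2πi/8)

Computing each X[k]:
X[0] = -5
X[1] = 0.4142+0.8284i
X[2] = 5+4i
X[3] = -2.4142+4.8284i
X[4] = 7
X[5] = -2.4142-4.8284i
X[6] = 5-4i
X[7] = 0.4142-0.8284i

X = [-5, 0.4142+0.8284i, 5+4i, -2.4142+4.8284i, 7, -2.4142-4.8284i, 5-4i, 0.4142-0.8284i]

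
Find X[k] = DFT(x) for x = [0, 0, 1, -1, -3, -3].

X[k] = Σ(n=0 to 5) x[n] · ω_6^(nk)
where ω_6 = e^(-2πi/6)

Computing each X[k]:
X[0] = -6
X[1] = 0.5000-6.0622i
X[2] = 1.5000+0.8660i
X[3] = 2
X[4] = 1.5000-0.8660i
X[5] = 0.5000+6.0622i

X = [-6, 0.5000-6.0622i, 1.5000+0.8660i, 2, 1.5000-0.8660i, 0.5000+6.0622i]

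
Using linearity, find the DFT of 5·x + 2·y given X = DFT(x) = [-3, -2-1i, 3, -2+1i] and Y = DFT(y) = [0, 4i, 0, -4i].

By linearity: DFT(5x + 2y) = 5·DFT(x) + 2·DFT(y)
= 5·[-3, -2-1i, 3, -2+1i] + 2·[0, 4i, 0, -4i]

Computing element-wise:
Z[0] = 5·(-3) + 2·(0) = -15
Z[1] = 5·(-2-1i) + 2·(4i) = -10+3i
Z[2] = 5·(3) + 2·(0) = 15
Z[3] = 5·(-2+1i) + 2·(-4i) = -10-3i

DFT(5x + 2y) = 5·X + 2·Y = [-15, -10+3i, 15, -10-3i]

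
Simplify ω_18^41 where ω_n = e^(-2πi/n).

Since ω_18^18 = 1, powers reduce modulo 18.
41 mod 18 = 5
So ω_18^41 = ω_18^5 = e^(-2πi·5/18)

ω_18^41 = ω_18^5 = -0.1736-0.9848i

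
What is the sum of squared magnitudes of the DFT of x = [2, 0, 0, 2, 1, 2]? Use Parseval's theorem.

Parseval: Σ|x[n]|² = (1/N)Σ|X[k]|², so Σ|X[k]|² = N·Σ|x[n]|² = 6·13.0000

Σ|X[k]|² = N·Σ|x[n]|² = 6·13.0000 = 78.0000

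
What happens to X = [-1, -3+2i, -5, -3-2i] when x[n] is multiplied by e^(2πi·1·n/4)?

Modulation property: DFT(ω_4^(-1n)·x[n]) = X[(k-1) mod 4], so circularly shift X by 1 positions.

X[k-1] = [-3-2i, -1, -3+2i, -5]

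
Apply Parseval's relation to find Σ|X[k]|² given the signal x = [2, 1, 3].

Parseval: Σ|x[n]|² = (1/N)Σ|X[k]|², so Σ|X[k]|² = N·Σ|x[n]|² = 3·14.0000

Σ|X[k]|² = N·Σ|x[n]|² = 3·14.0000 = 42.0000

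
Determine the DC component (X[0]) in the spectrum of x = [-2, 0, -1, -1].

X[0] = Σ(n=0 to 3) x[n] · ω_4^0 = Σ x[n]
= (-2) + (0) + (-1) + (-1)

X[0] = -4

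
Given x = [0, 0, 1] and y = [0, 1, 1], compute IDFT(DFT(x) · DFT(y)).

(x ⊛ y)[n] = Σ(m=0 to 2) x[m] · y[(n-m) mod 3]

Computing each output sample:
(x ⊛ y)[0] = 1
(x ⊛ y)[1] = 1
(x ⊛ y)[2] = 0

x ⊛ y = [1, 1, 0]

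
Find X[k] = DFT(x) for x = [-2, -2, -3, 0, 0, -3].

X[k] = Σ(n=0 to 5) x[n] · ω_6^(nk)
where ω_6 = e^(-2πi/6)

Computing each X[k]:
X[0] = -10
X[1] = -3.0000+1.7321i
X[2] = 2.0000-3.4641i
X[3] = 0
X[4] = 2.0000+3.4641i
X[5] = -3.0000-1.7321i

X = [-10, -3.0000+1.7321i, 2.0000-3.4641i, 0, 2.0000+3.4641i, -3.0000-1.7321i]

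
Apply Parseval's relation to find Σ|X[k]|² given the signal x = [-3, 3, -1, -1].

Parseval: Σ|x[n]|² = (1/N)Σ|X[k]|², so Σ|X[k]|² = N·Σ|x[n]|² = 4·20.0000

Σ|X[k]|² = N·Σ|x[n]|² = 4·20.0000 = 80.0000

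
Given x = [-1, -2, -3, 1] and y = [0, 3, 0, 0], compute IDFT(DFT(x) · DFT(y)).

(x ⊛ y)[n] = Σ(m=0 to 3) x[m] · y[(n-m) mod 4]

Computing each output sample:
(x ⊛ y)[0] = 3
(x ⊛ y)[1] = -3
(x ⊛ y)[2] = -6
(x ⊛ y)[3] = -9

x ⊛ y = [3, -3, -6, -9]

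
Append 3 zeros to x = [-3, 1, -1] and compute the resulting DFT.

Original 3-point DFT: [-3, -3.0000-1.7321i, -3.0000+1.7321i]
Zero-padded 6-point DFT provides frequency interpolation.

DFT_6([x, 0, ...]) = [-3, -2, -3.0000-1.7321i, -5, -3.0000+1.7321i, -2]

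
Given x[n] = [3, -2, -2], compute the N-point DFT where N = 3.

X[k] = Σ(n=0 to 2) x[n] · ω_3^(nk)
where ω_3 = e^(-2πi/3)

Computing each X[k]:
X[0] = -1
X[1] = 5
X[2] = 5

X = [-1, 5, 5]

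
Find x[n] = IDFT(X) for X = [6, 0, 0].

x[n] = (1/3) Σ(k=0 to 2) X[k] · e^(2πikn/3)

Computing each x[n]:
x[0] = 2
x[1] = 2
x[2] = 2

x = [2, 2, 2]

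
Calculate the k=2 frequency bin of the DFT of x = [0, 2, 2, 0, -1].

X[2] = Σ(n=0 to 4) x[n] · ω_5^(2n) where ω_5 = e^(-2πi/5)
= (0)·ω_5^0 + (2)·ω_5^2 + (2)·ω_5^4 + (0)·ω_5^6 + (-1)·ω_5^8

X[2] = -0.1910+0.1388i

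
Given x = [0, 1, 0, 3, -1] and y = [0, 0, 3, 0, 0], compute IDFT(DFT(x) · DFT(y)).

(x ⊛ y)[n] = Σ(m=0 to 4) x[m] · y[(n-m) mod 5]

Computing each output sample:
(x ⊛ y)[0] = 9
(x ⊛ y)[1] = -3
(x ⊛ y)[2] = 0
(x ⊛ y)[3] = 3
(x ⊛ y)[4] = 0

x ⊛ y = [9, -3, 0, 3, 0]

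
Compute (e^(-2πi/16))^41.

Since ω_16^16 = 1, powers reduce modulo 16.
41 mod 16 = 9
So ω_16^41 = ω_16^9 = e^(-2πi·9/16)

ω_16^41 = ω_16^9 = -0.9239+0.3827i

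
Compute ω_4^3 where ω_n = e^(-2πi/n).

ω_4^3 = e^(-2πi·3/4)
= cos(-2π·3/4) + i·sin(-2π·3/4)
= cos(-6π/4) + i·sin(-6π/4)

ω_4^3 = cos(-6π/4) + i·sin(-6π/4) = 1i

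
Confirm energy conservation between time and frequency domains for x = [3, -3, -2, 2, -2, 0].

Time domain:
Σ|x[n]|² = |3|² + |-3|² + |-2|² + |2|² + |-2|² + |0|² = 30.0000

Frequency domain:
(1/6)Σ|X[k]|² = (1/6)(|-2|² + |1.5000+2.5981i|² + |8.5000+2.5981i|² + |0|² + |8.5000-2.5981i|² + |1.5000-2.5981i|²) = (1/6)·180.0000 = 30.0000

Both sides agree, confirming Parseval's theorem.

Σ|x[n]|² = (1/N)Σ|X[k]|² = 30.0000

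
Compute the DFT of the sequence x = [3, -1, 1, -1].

X[k] = Σ(n=0 to 3) x[n] · ω_4^(nk)
where ω_4 = e^(-2πi/4)

Computing each X[k]:
X[0] = 2
X[1] = 2
X[2] = 6
X[3] = 2

X = [2, 2, 6, 2]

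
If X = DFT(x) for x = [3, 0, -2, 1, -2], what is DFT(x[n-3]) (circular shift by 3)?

Time shift by 3: X_shifted[k] = ω_5^(3k) · X[k]
Shifted x = [-2, 1, -2, 3, 0]

DFT(x[n-3]) = [0, -2.5000+1.9879i, -2.5000-5.3431i, -2.5000+5.3431i, -2.5000-1.9879i]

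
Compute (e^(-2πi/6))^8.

Since ω_6^6 = 1, powers reduce modulo 6.
8 mod 6 = 2
So ω_6^8 = ω_6^2 = e^(-2πi·2/6)

ω_6^8 = ω_6^2 = -0.5000-0.8660i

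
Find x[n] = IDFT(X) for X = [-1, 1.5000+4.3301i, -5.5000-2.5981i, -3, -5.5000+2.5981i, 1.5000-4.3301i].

x[n] = (1/6) Σ(k=0 to 5) X[k] · e^(2πikn/6)

Computing each x[n]:
x[0] = -2
x[1] = 1
x[2] = -2
x[3] = -2
x[4] = 2
x[5] = 2

x = [-2, 1, -2, -2, 2, 2]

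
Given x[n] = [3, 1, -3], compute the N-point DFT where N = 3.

X[k] = Σ(n=0 to 2) x[n] · ω_3^(nk)
where ω_3 = e^(-2πi/3)

Computing each X[k]:
X[0] = 1
X[1] = 4.0000-3.4641i
X[2] = 4.0000+3.4641i

X = [1, 4.0000-3.4641i, 4.0000+3.4641i]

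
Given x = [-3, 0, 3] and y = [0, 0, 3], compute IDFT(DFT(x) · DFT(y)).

(x ⊛ y)[n] = Σ(m=0 to 2) x[m] · y[(n-m) mod 3]

Computing each output sample:
(x ⊛ y)[0] = 0
(x ⊛ y)[1] = 9
(x ⊛ y)[2] = -9

x ⊛ y = [0, 9, -9]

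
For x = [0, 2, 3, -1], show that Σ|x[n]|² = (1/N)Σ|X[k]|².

Time domain:
Σ|x[n]|² = |0|² + |2|² + |3|² + |-1|² = 14.0000

Frequency domain:
(1/4)Σ|X[k]|² = (1/4)(|4|² + |-3-3i|² + |2|² + |-3+3i|²) = (1/4)·56.0000 = 14.0000

Both sides agree, confirming Parseval's theorem.

Σ|x[n]|² = (1/N)Σ|X[k]|² = 14.0000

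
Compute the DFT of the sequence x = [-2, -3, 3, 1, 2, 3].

X[k] = Σ(n=0 to 5) x[n] · ω_6^(nk)
where ω_6 = e^(-2πi/6)

Computing each X[k]:
X[0] = 4
X[1] = -5.5000+4.3301i
X[2] = -3.5000+6.0622i
X[3] = 2
X[4] = -3.5000-6.0622i
X[5] = -5.5000-4.3301i

X = [4, -5.5000+4.3301i, -3.5000+6.0622i, 2, -3.5000-6.0622i, -5.5000-4.3301i]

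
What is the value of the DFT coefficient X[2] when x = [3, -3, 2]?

X[2] = Σ(n=0 to 2) x[n] · ω_3^(2n) where ω_3 = e^(-2πi/3)
= (3)·ω_3^0 + (-3)·ω_3^2 + (2)·ω_3^4

X[2] = 3.5000-4.3301i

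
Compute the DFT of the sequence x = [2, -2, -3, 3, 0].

X[k] = Σ(n=0 to 4) x[n] · ω_5^(nk)
where ω_5 = e^(-2πi/5)

Computing each X[k]:
X[0] = 0
X[1] = 1.3820+5.4288i
X[2] = 3.6180-4.5308i
X[3] = 3.6180+4.5308i
X[4] = 1.3820-5.4288i

X = [0, 1.3820+5.4288i, 3.6180-4.5308i, 3.6180+4.5308i, 1.3820-5.4288i]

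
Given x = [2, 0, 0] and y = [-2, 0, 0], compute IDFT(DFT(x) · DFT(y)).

(x ⊛ y)[n] = Σ(m=0 to 2) x[m] · y[(n-m) mod 3]

Computing each output sample:
(x ⊛ y)[0] = -4
(x ⊛ y)[1] = 0
(x ⊛ y)[2] = 0

x ⊛ y = [-4, 0, 0]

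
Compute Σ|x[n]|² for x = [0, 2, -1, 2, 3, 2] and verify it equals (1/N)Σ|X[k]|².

Time domain:
Σ|x[n]|² = |0|² + |2|² + |-1|² + |2|² + |3|² + |2|² = 22.0000

Frequency domain:
(1/6)Σ|X[k]|² = (1/6)(|8|² + |-1.0000+3.4641i|² + |-1.0000-3.4641i|² + |-4|² + |-1.0000+3.4641i|² + |-1.0000-3.4641i|²) = (1/6)·132.0000 = 22.0000

Both sides agree, confirming Parseval's theorem.

Σ|x[n]|² = (1/N)Σ|X[k]|² = 22.0000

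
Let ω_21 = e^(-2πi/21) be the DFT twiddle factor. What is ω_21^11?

ω_21^11 = e^(-2πi·11/21)
= cos(-2π·11/21) + i·sin(-2π·11/21)
= cos(-22π/21) + i·sin(-22π/21)

ω_21^11 = cos(-22π/21) + i·sin(-22π/21) = -0.9888+0.1490i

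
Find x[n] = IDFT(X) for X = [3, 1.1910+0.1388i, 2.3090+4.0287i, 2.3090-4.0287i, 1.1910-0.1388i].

x[n] = (1/5) Σ(k=0 to 4) X[k] · e^(2πikn/5)

Computing each x[n]:
x[0] = 2
x[1] = -1
x[2] = 2
x[3] = -1
x[4] = 1

x = [2, -1, 2, -1, 1]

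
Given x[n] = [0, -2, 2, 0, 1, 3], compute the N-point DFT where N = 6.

X[k] = Σ(n=0 to 5) x[n] · ω_6^(nk)
where ω_6 = e^(-2πi/6)

Computing each X[k]:
X[0] = 4
X[1] = -1.0000+3.4641i
X[2] = -2.0000+5.1962i
X[3] = 2
X[4] = -2.0000-5.1962i
X[5] = -1.0000-3.4641i

X = [4, -1.0000+3.4641i, -2.0000+5.1962i, 2, -2.0000-5.1962i, -1.0000-3.4641i]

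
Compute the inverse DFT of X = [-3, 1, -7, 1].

x[n] = (1/4) Σ(k=0 to 3) X[k] · e^(2πikn/4)

Computing each x[n]:
x[0] = -2
x[1] = 1
x[2] = -3
x[3] = 1

x = [-2, 1, -3, 1]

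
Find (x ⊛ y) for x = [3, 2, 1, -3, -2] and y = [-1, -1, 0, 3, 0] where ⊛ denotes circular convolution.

(x ⊛ y)[n] = Σ(m=0 to 4) x[m] · y[(n-m) mod 5]

Computing each output sample:
(x ⊛ y)[0] = 2
(x ⊛ y)[1] = -14
(x ⊛ y)[2] = -9
(x ⊛ y)[3] = 11
(x ⊛ y)[4] = 11

x ⊛ y = [2, -14, -9, 11, 11]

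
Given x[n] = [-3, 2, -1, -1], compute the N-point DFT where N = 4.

X[k] = Σ(n=0 to 3) x[n] · ω_4^(nk)
where ω_4 = e^(-2πi/4)

Computing each X[k]:
X[0] = -3
X[1] = -2-3i
X[2] = -5
X[3] = -2+3i

X = [-3, -2-3i, -5, -2+3i]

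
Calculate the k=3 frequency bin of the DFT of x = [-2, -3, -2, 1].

X[3] = Σ(n=0 to 3) x[n] · ω_4^(3n) where ω_4 = e^(-2πi/4)
= (-2)·ω_4^0 + (-3)·ω_4^3 + (-2)·ω_4^6 + (1)·ω_4^9

X[3] = -4i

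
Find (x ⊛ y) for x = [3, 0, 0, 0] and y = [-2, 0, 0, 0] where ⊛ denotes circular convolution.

(x ⊛ y)[n] = Σ(m=0 to 3) x[m] · y[(n-m) mod 4]

Computing each output sample:
(x ⊛ y)[0] = -6
(x ⊛ y)[1] = 0
(x ⊛ y)[2] = 0
(x ⊛ y)[3] = 0

x ⊛ y = [-6, 0, 0, 0]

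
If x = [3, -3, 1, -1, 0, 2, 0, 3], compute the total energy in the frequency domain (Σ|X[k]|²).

Parseval: Σ|x[n]|² = (1/N)Σ|X[k]|², so Σ|X[k]|² = N·Σ|x[n]|² = 8·33.0000

Σ|X[k]|² = N·Σ|x[n]|² = 8·33.0000 = 264.0000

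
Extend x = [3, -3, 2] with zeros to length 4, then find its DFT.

Original 3-point DFT: [2, 3.5000+4.3301i, 3.5000-4.3301i]
Zero-padded 4-point DFT provides frequency interpolation.

DFT_4([x, 0, ...]) = [2, 1+3i, 8, 1-3i]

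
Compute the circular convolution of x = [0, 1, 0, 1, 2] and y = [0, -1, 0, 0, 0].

(x ⊛ y)[n] = Σ(m=0 to 4) x[m] · y[(n-m) mod 5]

Computing each output sample:
(x ⊛ y)[0] = -2
(x ⊛ y)[1] = 0
(x ⊛ y)[2] = -1
(x ⊛ y)[3] = 0
(x ⊛ y)[4] = -1

x ⊛ y = [-2, 0, -1, 0, -1]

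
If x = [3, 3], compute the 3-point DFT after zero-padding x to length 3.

Original 2-point DFT: [6, 0]
Zero-padded 3-point DFT provides frequency interpolation.

DFT_3([x, 0, ...]) = [6, 1.5000-2.5981i, 1.5000+2.5981i]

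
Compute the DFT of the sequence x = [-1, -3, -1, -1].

X[k] = Σ(n=0 to 3) x[n] · ω_4^(nk)
where ω_4 = e^(-2πi/4)

Computing each X[k]:
X[0] = -6
X[1] = 2i
X[2] = 2
X[3] = -2i

X = [-6, 2i, 2, -2i]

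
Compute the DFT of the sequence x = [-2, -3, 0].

X[k] = Σ(n=0 to 2) x[n] · ω_3^(nk)
where ω_3 = e^(-2πi/3)

Computing each X[k]:
X[0] = -5
X[1] = -0.5000+2.5981i
X[2] = -0.5000-2.5981i

X = [-5, -0.5000+2.5981i, -0.5000-2.5981i]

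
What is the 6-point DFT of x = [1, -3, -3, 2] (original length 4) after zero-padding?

Original 4-point DFT: [-3, 4+5i, -1, 4-5i]
Zero-padded 6-point DFT provides frequency interpolation.

DFT_6([x, 0, ...]) = [-3, -1.0000+5.1962i, 6, -1, 6, -1.0000-5.1962i]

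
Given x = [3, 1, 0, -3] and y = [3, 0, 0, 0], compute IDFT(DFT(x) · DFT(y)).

(x ⊛ y)[n] = Σ(m=0 to 3) x[m] · y[(n-m) mod 4]

Computing each output sample:
(x ⊛ y)[0] = 9
(x ⊛ y)[1] = 3
(x ⊛ y)[2] = 0
(x ⊛ y)[3] = -9

x ⊛ y = [9, 3, 0, -9]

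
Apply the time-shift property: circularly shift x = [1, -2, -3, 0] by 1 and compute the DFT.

Time shift by 1: X_shifted[k] = ω_4^(1k) · X[k]
Shifted x = [0, 1, -2, -3]

DFT(x[n-1]) = [-4, 2-4i, 0, 2+4i]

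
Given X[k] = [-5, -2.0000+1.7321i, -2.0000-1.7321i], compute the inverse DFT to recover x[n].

x[n] = (1/3) Σ(k=0 to 2) X[k] · e^(2πikn/3)

Computing each x[n]:
x[0] = -3
x[1] = -2
x[2] = 0

x = [-3, -2, 0]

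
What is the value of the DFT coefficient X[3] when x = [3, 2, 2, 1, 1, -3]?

X[3] = Σ(n=0 to 5) x[n] · ω_6^(3n) where ω_6 = e^(-2πi/6)
= (3)·ω_6^0 + (2)·ω_6^3 + (2)·ω_6^6 + (1)·ω_6^9 + (1)·ω_6^12 + (-3)·ω_6^15

X[3] = 6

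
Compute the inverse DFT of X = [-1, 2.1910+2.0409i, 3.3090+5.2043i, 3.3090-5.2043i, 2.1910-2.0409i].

x[n] = (1/5) Σ(k=0 to 4) X[k] · e^(2πikn/5)

Computing each x[n]:
x[0] = 2
x[1] = -3
x[2] = 1
x[3] = -2
x[4] = 1

x = [2, -3, 1, -2, 1]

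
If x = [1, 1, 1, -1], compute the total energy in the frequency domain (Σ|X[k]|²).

Parseval: Σ|x[n]|² = (1/N)Σ|X[k]|², so Σ|X[k]|² = N·Σ|x[n]|² = 4·4.0000

Σ|X[k]|² = N·Σ|x[n]|² = 4·4.0000 = 16.0000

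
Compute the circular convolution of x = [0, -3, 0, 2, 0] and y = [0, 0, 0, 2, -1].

(x ⊛ y)[n] = Σ(m=0 to 4) x[m] · y[(n-m) mod 5]

Computing each output sample:
(x ⊛ y)[0] = 3
(x ⊛ y)[1] = 4
(x ⊛ y)[2] = -2
(x ⊛ y)[3] = 0
(x ⊛ y)[4] = -6

x ⊛ y = [3, 4, -2, 0, -6]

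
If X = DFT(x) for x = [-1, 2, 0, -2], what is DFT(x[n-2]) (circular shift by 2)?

Time shift by 2: X_shifted[k] = ω_4^(2k) · X[k]
Shifted x = [0, -2, -1, 2]

DFT(x[n-2]) = [-1, 1+4i, -1, 1-4i]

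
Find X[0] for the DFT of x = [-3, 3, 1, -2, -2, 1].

X[0] = Σ(n=0 to 5) x[n] · ω_6^0 = Σ x[n]
= (-3) + (3) + (1) + (-2) + (-2) + (1)

X[0] = -2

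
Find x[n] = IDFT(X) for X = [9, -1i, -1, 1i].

x[n] = (1/4) Σ(k=0 to 3) X[k] · e^(2πikn/4)

Computing each x[n]:
x[0] = 2
x[1] = 3
x[2] = 2
x[3] = 2

x = [2, 3, 2, 2]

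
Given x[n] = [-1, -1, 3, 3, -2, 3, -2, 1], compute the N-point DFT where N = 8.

X[k] = Σ(n=0 to 7) x[n] · ω_8^(nk)
where ω_8 = e^(-2πi/8)

Computing each X[k]:
X[0] = 4
X[1] = -3.2426-3.5858i
X[2] = -4+2i
X[3] = 5.2426+6.4142i
X[4] = -8
X[5] = 5.2426-6.4142i
X[6] = -4-2i
X[7] = -3.2426+3.5858i

X = [4, -3.2426-3.5858i, -4+2i, 5.2426+6.4142i, -8, 5.2426-6.4142i, -4-2i, -3.2426+3.5858i]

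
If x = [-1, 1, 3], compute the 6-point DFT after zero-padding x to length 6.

Original 3-point DFT: [3, -3.0000+1.7321i, -3.0000-1.7321i]
Zero-padded 6-point DFT provides frequency interpolation.

DFT_6([x, 0, ...]) = [3, -2.0000-3.4641i, -3.0000+1.7321i, 1, -3.0000-1.7321i, -2.0000+3.4641i]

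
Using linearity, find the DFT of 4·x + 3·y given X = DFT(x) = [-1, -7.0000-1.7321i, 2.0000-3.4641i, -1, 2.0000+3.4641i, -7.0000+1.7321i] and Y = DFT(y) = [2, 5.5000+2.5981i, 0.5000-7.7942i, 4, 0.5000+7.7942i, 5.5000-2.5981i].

By linearity: DFT(4x + 3y) = 4·DFT(x) + 3·DFT(y)
= 4·[-1, -7.0000-1.7321i, 2.0000-3.4641i, -1, 2.0000+3.4641i, -7.0000+1.7321i] + 3·[2, 5.5000+2.5981i, 0.5000-7.7942i, 4, 0.5000+7.7942i, 5.5000-2.5981i]

Computing element-wise:
Z[0] = 4·(-1) + 3·(2) = 2
Z[1] = 4·(-7.0000-1.7321i) + 3·(5.5000+2.5981i) = -11.5000+0.8659i
Z[2] = 4·(2.0000-3.4641i) + 3·(0.5000-7.7942i) = 9.5000-37.2390i
Z[3] = 4·(-1) + 3·(4) = 8
Z[4] = 4·(2.0000+3.4641i) + 3·(0.5000+7.7942i) = 9.5000+37.2390i
Z[5] = 4·(-7.0000+1.7321i) + 3·(5.5000-2.5981i) = -11.5000-0.8659i

DFT(4x + 3y) = 4·X + 3·Y = [2, -11.5000+0.8659i, 9.5000-37.2390i, 8, 9.5000+37.2390i, -11.5000-0.8659i]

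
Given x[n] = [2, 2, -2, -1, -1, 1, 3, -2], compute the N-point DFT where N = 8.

X[k] = Σ(n=0 to 7) x[n] · ω_8^(nk)
where ω_8 = e^(-2πi/8)

Computing each X[k]:
X[0] = 2
X[1] = 3.0000+3.5858i
X[2] = -6i
X[3] = 3.0000-6.4142i
X[4] = 2
X[5] = 3.0000+6.4142i
X[6] = 6i
X[7] = 3.0000-3.5858i

X = [2, 3.0000+3.5858i, -6i, 3.0000-6.4142i, 2, 3.0000+6.4142i, 6i, 3.0000-3.5858i]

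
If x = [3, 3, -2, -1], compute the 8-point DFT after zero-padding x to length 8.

Original 4-point DFT: [3, 5-4i, -1, 5+4i]
Zero-padded 8-point DFT provides frequency interpolation.

DFT_8([x, 0, ...]) = [3, 5.8284+0.5858i, 5-4i, 0.1716-3.4142i, -1, 0.1716+3.4142i, 5+4i, 5.8284-0.5858i]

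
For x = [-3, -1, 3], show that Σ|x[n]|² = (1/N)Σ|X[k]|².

Time domain:
Σ|x[n]|² = |-3|² + |-1|² + |3|² = 19.0000

Frequency domain:
(1/3)Σ|X[k]|² = (1/3)(|-1|² + |-4.0000+3.4641i|² + |-4.0000-3.4641i|²) = (1/3)·57.0000 = 19.0000

Both sides agree, confirming Parseval's theorem.

Σ|x[n]|² = (1/N)Σ|X[k]|² = 19.0000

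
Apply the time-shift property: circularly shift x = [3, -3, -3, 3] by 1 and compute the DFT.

Time shift by 1: X_shifted[k] = ω_4^(1k) · X[k]
Shifted x = [3, 3, -3, -3]

DFT(x[n-1]) = [0, 6-6i, 0, 6+6i]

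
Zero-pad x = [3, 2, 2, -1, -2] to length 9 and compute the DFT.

Original 5-point DFT: [4, 2.1910-5.5676i, 3.3090+0.5020i, 3.3090-0.5020i, 2.1910+5.5676i]
Zero-padded 9-point DFT provides frequency interpolation.

DFT_9([x, 0, ...]) = [4, 7.2588-1.7051i, 0.4358-4.8053i, 1.0000+1.7321i, 2.8054-0.5021i, 2.8054+0.5021i, 1.0000-1.7321i, 0.4358+4.8053i, 7.2588+1.7051i]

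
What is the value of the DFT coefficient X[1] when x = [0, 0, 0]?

X[1] = Σ(n=0 to 2) x[n] · ω_3^(1n) where ω_3 = e^(-2πi/3)
= (0)·ω_3^0 + (0)·ω_3^1 + (0)·ω_3^2

X[1] = 0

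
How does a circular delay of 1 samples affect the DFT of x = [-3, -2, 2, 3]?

Time shift by 1: X_shifted[k] = ω_4^(1k) · X[k]
Shifted x = [3, -3, -2, 2]

DFT(x[n-1]) = [0, 5+5i, 2, 5-5i]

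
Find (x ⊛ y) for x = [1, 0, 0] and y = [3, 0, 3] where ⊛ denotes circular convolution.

(x ⊛ y)[n] = Σ(m=0 to 2) x[m] · y[(n-m) mod 3]

Computing each output sample:
(x ⊛ y)[0] = 3
(x ⊛ y)[1] = 0
(x ⊛ y)[2] = 3

x ⊛ y = [3, 0, 3]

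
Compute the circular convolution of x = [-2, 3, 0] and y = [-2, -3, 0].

(x ⊛ y)[n] = Σ(m=0 to 2) x[m] · y[(n-m) mod 3]

Computing each output sample:
(x ⊛ y)[0] = 4
(x ⊛ y)[1] = 0
(x ⊛ y)[2] = -9

x ⊛ y = [4, 0, -9]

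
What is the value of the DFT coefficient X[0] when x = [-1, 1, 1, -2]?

X[0] = Σ(n=0 to 3) x[n] · ω_4^0 = Σ x[n]
= (-1) + (1) + (1) + (-2)

X[0] = -1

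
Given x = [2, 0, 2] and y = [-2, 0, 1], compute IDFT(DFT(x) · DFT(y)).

(x ⊛ y)[n] = Σ(m=0 to 2) x[m] · y[(n-m) mod 3]

Computing each output sample:
(x ⊛ y)[0] = -4
(x ⊛ y)[1] = 2
(x ⊛ y)[2] = -2

x ⊛ y = [-4, 2, -2]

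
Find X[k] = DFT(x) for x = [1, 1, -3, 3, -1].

X[k] = Σ(n=0 to 4) x[n] · ω_5^(nk)
where ω_5 = e^(-2πi/5)

Computing each X[k]:
X[0] = 1
X[1] = 1.0000+1.6246i
X[2] = 1.0000-6.8819i
X[3] = 1.0000+6.8819i
X[4] = 1.0000-1.6246i

X = [1, 1.0000+1.6246i, 1.0000-6.8819i, 1.0000+6.8819i, 1.0000-1.6246i]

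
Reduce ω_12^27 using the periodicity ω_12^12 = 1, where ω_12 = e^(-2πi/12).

Since ω_12^12 = 1, powers reduce modulo 12.
27 mod 12 = 3
So ω_12^27 = ω_12^3 = e^(-2πi·3/12)

ω_12^27 = ω_12^3 = -1i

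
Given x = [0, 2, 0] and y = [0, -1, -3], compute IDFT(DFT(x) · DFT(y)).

(x ⊛ y)[n] = Σ(m=0 to 2) x[m] · y[(n-m) mod 3]

Computing each output sample:
(x ⊛ y)[0] = -6
(x ⊛ y)[1] = 0
(x ⊛ y)[2] = -2

x ⊛ y = [-6, 0, -2]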